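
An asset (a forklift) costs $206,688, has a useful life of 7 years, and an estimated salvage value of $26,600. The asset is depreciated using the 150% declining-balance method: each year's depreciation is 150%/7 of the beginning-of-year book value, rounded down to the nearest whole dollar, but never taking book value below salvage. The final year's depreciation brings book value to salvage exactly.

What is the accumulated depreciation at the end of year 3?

$106,431

Depreciable base = $206,688 − $26,600 = $180,088.
Year 1: ⌊$206,688 × 150%/7⌋ = $44,290. Book value $162,398.
Year 2: ⌊$162,398 × 150%/7⌋ = $34,799. Book value $127,599.
Year 3: ⌊$127,599 × 150%/7⌋ = $27,342. Book value $100,257.
Accumulated through year 3 = $206,688 − $100,257 = $106,431.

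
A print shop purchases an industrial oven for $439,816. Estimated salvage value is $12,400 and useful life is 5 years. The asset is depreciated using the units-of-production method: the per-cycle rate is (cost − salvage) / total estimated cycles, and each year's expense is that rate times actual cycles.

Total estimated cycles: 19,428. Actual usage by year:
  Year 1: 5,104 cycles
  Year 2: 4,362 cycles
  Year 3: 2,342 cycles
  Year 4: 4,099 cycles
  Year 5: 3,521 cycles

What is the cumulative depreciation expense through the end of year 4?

$349,954

Depreciable base = $439,816 − $12,400 = $427,416.
Rate = $427,416 / 19,428 cycles = $22 per cycle.
Year 1: 5,104 × $22 = $112,288. Book value $327,528.
Year 2: 4,362 × $22 = $95,964. Book value $231,564.
Year 3: 2,342 × $22 = $51,524. Book value $180,040.
Year 4: 4,099 × $22 = $90,178. Book value $89,862.
Accumulated through year 4 = $439,816 − $89,862 = $349,954.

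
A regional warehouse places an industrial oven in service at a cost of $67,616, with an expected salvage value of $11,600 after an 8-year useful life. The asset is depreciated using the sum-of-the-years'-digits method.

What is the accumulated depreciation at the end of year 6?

Depreciable base = $67,616 − $11,600 = $56,016.
Sum of the years' digits = 8+7+6+5+4+3+2+1 = 36.
Year 1: $56,016 × 8/36 = $12,448. Book value $55,168.
Year 2: $56,016 × 7/36 = $10,892. Book value $44,276.
Year 3: $56,016 × 6/36 = $9,336. Book value $34,940.
Year 4: $56,016 × 5/36 = $7,780. Book value $27,160.
Year 5: $56,016 × 4/36 = $6,224. Book value $20,936.
Year 6: $56,016 × 3/36 = $4,668. Book value $16,268.
Accumulated through year 6 = $67,616 − $16,268 = $51,348.

$51,348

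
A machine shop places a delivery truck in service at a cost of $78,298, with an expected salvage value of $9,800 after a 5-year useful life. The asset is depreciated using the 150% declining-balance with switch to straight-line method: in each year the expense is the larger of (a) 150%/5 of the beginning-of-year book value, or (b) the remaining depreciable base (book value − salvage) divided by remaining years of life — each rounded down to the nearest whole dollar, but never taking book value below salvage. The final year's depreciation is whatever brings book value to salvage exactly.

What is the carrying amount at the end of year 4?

Depreciable base = $78,298 − $9,800 = $68,498.
Year 1: DB = ⌊$78,298 × 150%/5⌋ = $23,489; SL = ⌊$68,498/5⌋ = $13,699 → take DB $23,489. Book value $54,809.
Year 2: DB = ⌊$54,809 × 150%/5⌋ = $16,442; SL = ⌊$45,009/4⌋ = $11,252 → take DB $16,442. Book value $38,367.
Year 3: DB = ⌊$38,367 × 150%/5⌋ = $11,510; SL = ⌊$28,567/3⌋ = $9,522 → take DB $11,510. Book value $26,857.
Year 4: DB = ⌊$26,857 × 150%/5⌋ = $8,057; SL = ⌊$17,057/2⌋ = $8,528 → take SL $8,528. Book value $18,329.

$18,329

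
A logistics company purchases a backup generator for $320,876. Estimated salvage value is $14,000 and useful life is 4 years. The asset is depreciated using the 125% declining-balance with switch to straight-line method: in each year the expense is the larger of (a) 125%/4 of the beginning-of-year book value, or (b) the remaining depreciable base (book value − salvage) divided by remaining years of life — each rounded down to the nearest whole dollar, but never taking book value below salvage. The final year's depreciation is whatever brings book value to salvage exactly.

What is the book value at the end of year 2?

$151,665

Depreciable base = $320,876 − $14,000 = $306,876.
Year 1: DB = ⌊$320,876 × 125%/4⌋ = $100,273; SL = ⌊$306,876/4⌋ = $76,719 → take DB $100,273. Book value $220,603.
Year 2: DB = ⌊$220,603 × 125%/4⌋ = $68,938; SL = ⌊$206,603/3⌋ = $68,867 → take DB $68,938. Book value $151,665.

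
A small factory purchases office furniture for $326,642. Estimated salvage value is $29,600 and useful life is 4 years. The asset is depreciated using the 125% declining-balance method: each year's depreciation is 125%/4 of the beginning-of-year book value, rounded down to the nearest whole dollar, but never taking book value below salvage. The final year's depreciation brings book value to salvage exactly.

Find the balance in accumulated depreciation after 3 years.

$220,498

Depreciable base = $326,642 − $29,600 = $297,042.
Year 1: ⌊$326,642 × 125%/4⌋ = $102,075. Book value $224,567.
Year 2: ⌊$224,567 × 125%/4⌋ = $70,177. Book value $154,390.
Year 3: ⌊$154,390 × 125%/4⌋ = $48,246. Book value $106,144.
Accumulated through year 3 = $326,642 − $106,144 = $220,498.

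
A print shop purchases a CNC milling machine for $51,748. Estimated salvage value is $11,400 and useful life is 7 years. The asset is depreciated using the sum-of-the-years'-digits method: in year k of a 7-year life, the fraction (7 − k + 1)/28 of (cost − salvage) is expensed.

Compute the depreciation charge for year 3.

Depreciable base = $51,748 − $11,400 = $40,348.
Sum of the years' digits = 7+6+5+4+3+2+1 = 28.
Year 1: $40,348 × 7/28 = $10,087. Book value $41,661.
Year 2: $40,348 × 6/28 = $8,646. Book value $33,015.
Year 3: $40,348 × 5/28 = $7,205. Book value $25,810.

$7,205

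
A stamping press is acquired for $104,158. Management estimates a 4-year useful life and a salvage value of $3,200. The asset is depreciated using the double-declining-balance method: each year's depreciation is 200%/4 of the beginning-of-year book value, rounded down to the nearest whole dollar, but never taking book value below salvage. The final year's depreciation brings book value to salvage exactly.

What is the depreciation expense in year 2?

Depreciable base = $104,158 − $3,200 = $100,958.
Year 1: ⌊$104,158 × 200%/4⌋ = $52,079. Book value $52,079.
Year 2: ⌊$52,079 × 200%/4⌋ = $26,039. Book value $26,040.

$26,039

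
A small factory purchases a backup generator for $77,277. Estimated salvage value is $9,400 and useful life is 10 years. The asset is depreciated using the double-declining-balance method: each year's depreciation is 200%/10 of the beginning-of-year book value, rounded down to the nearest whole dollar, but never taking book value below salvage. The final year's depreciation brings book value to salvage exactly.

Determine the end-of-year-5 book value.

Depreciable base = $77,277 − $9,400 = $67,877.
Year 1: ⌊$77,277 × 200%/10⌋ = $15,455. Book value $61,822.
Year 2: ⌊$61,822 × 200%/10⌋ = $12,364. Book value $49,458.
Year 3: ⌊$49,458 × 200%/10⌋ = $9,891. Book value $39,567.
Year 4: ⌊$39,567 × 200%/10⌋ = $7,913. Book value $31,654.
Year 5: ⌊$31,654 × 200%/10⌋ = $6,330. Book value $25,324.

$25,324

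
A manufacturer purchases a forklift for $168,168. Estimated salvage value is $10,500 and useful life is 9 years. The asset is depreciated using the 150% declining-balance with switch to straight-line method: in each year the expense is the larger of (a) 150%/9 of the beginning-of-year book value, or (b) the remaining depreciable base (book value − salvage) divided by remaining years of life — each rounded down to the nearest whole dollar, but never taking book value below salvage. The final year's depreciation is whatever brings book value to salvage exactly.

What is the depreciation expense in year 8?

Depreciable base = $168,168 − $10,500 = $157,668.
Year 1: DB = ⌊$168,168 × 150%/9⌋ = $28,028; SL = ⌊$157,668/9⌋ = $17,518 → take DB $28,028. Book value $140,140.
Year 2: DB = ⌊$140,140 × 150%/9⌋ = $23,356; SL = ⌊$129,640/8⌋ = $16,205 → take DB $23,356. Book value $116,784.
Year 3: DB = ⌊$116,784 × 150%/9⌋ = $19,464; SL = ⌊$106,284/7⌋ = $15,183 → take DB $19,464. Book value $97,320.
Year 4: DB = ⌊$97,320 × 150%/9⌋ = $16,220; SL = ⌊$86,820/6⌋ = $14,470 → take DB $16,220. Book value $81,100.
Year 5: DB = ⌊$81,100 × 150%/9⌋ = $13,516; SL = ⌊$70,600/5⌋ = $14,120 → take SL $14,120. Book value $66,980.
Year 6: DB = ⌊$66,980 × 150%/9⌋ = $11,163; SL = ⌊$56,480/4⌋ = $14,120 → take SL $14,120. Book value $52,860.
Year 7: DB = ⌊$52,860 × 150%/9⌋ = $8,810; SL = ⌊$42,360/3⌋ = $14,120 → take SL $14,120. Book value $38,740.
Year 8: DB = ⌊$38,740 × 150%/9⌋ = $6,456; SL = ⌊$28,240/2⌋ = $14,120 → take SL $14,120. Book value $24,620.

$14,120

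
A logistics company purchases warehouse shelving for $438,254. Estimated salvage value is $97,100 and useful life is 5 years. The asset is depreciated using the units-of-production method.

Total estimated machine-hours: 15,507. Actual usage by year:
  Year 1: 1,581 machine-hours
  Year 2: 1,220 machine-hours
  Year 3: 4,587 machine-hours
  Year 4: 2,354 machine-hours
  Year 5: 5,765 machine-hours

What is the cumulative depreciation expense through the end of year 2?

Depreciable base = $438,254 − $97,100 = $341,154.
Rate = $341,154 / 15,507 machine-hours = $22 per machine-hour.
Year 1: 1,581 × $22 = $34,782. Book value $403,472.
Year 2: 1,220 × $22 = $26,840. Book value $376,632.
Accumulated through year 2 = $438,254 − $376,632 = $61,622.

$61,622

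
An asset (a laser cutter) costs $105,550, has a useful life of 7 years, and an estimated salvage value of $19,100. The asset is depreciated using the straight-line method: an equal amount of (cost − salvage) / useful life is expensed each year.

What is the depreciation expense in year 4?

Depreciable base = $105,550 − $19,100 = $86,450.
Annual expense = $86,450 / 7 = $12,350.

$12,350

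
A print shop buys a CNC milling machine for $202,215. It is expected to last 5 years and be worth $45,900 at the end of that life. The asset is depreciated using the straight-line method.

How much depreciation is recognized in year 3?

$31,263

Depreciable base = $202,215 − $45,900 = $156,315.
Annual expense = $156,315 / 5 = $31,263.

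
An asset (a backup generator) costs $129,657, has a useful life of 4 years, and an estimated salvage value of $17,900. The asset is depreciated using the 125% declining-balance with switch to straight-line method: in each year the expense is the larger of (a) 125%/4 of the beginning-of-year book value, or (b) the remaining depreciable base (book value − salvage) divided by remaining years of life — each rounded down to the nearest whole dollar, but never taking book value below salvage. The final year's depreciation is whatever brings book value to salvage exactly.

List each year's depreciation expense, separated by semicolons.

Depreciable base = $129,657 − $17,900 = $111,757.
Year 1: DB = ⌊$129,657 × 125%/4⌋ = $40,517; SL = ⌊$111,757/4⌋ = $27,939 → take DB $40,517. Book value $89,140.
Year 2: DB = ⌊$89,140 × 125%/4⌋ = $27,856; SL = ⌊$71,240/3⌋ = $23,746 → take DB $27,856. Book value $61,284.
Year 3: DB = ⌊$61,284 × 125%/4⌋ = $19,151; SL = ⌊$43,384/2⌋ = $21,692 → take SL $21,692. Book value $39,592.
Year 4 (final): $39,592 − $17,900 = $21,692. Book value $17,900.

$40,517; $27,856; $21,692; $21,692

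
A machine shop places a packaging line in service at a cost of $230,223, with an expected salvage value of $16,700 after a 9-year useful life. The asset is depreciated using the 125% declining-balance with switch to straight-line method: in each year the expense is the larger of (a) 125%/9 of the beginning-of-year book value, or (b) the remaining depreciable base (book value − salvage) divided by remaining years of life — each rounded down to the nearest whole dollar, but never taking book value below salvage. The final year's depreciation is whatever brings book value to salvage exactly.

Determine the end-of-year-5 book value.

Depreciable base = $230,223 − $16,700 = $213,523.
Year 1: DB = ⌊$230,223 × 125%/9⌋ = $31,975; SL = ⌊$213,523/9⌋ = $23,724 → take DB $31,975. Book value $198,248.
Year 2: DB = ⌊$198,248 × 125%/9⌋ = $27,534; SL = ⌊$181,548/8⌋ = $22,693 → take DB $27,534. Book value $170,714.
Year 3: DB = ⌊$170,714 × 125%/9⌋ = $23,710; SL = ⌊$154,014/7⌋ = $22,002 → take DB $23,710. Book value $147,004.
Year 4: DB = ⌊$147,004 × 125%/9⌋ = $20,417; SL = ⌊$130,304/6⌋ = $21,717 → take SL $21,717. Book value $125,287.
Year 5: DB = ⌊$125,287 × 125%/9⌋ = $17,400; SL = ⌊$108,587/5⌋ = $21,717 → take SL $21,717. Book value $103,570.

$103,570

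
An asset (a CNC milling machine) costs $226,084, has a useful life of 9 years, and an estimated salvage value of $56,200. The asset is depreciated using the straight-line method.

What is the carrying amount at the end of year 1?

Depreciable base = $226,084 − $56,200 = $169,884.
Annual expense = $169,884 / 9 = $18,876.
End of year 1: book value $207,208.

$207,208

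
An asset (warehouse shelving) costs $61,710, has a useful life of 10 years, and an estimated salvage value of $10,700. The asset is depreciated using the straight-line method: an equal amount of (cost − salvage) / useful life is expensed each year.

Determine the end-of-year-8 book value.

$20,902

Depreciable base = $61,710 − $10,700 = $51,010.
Annual expense = $51,010 / 10 = $5,101.
End of year 1: book value $56,609.
End of year 2: book value $51,508.
End of year 3: book value $46,407.
End of year 4: book value $41,306.
End of year 5: book value $36,205.
End of year 6: book value $31,104.
End of year 7: book value $26,003.
End of year 8: book value $20,902.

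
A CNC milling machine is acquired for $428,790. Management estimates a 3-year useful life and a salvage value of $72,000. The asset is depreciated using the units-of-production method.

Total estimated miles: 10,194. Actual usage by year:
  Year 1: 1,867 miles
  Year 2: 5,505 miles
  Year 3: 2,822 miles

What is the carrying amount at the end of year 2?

$170,770

Depreciable base = $428,790 − $72,000 = $356,790.
Rate = $356,790 / 10,194 miles = $35 per mile.
Year 1: 1,867 × $35 = $65,345. Book value $363,445.
Year 2: 5,505 × $35 = $192,675. Book value $170,770.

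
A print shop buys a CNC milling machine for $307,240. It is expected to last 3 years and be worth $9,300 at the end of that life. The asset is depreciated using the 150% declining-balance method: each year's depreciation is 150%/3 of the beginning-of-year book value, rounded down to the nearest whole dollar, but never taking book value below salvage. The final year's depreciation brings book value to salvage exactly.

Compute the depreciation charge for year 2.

$76,810

Depreciable base = $307,240 − $9,300 = $297,940.
Year 1: ⌊$307,240 × 150%/3⌋ = $153,620. Book value $153,620.
Year 2: ⌊$153,620 × 150%/3⌋ = $76,810. Book value $76,810.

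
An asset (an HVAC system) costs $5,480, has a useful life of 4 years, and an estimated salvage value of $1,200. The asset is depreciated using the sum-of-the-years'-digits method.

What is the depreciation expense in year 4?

Depreciable base = $5,480 − $1,200 = $4,280.
Sum of the years' digits = 4+3+2+1 = 10.
Year 1: $4,280 × 4/10 = $1,712. Book value $3,768.
Year 2: $4,280 × 3/10 = $1,284. Book value $2,484.
Year 3: $4,280 × 2/10 = $856. Book value $1,628.
Year 4: $4,280 × 1/10 = $428. Book value $1,200.

$428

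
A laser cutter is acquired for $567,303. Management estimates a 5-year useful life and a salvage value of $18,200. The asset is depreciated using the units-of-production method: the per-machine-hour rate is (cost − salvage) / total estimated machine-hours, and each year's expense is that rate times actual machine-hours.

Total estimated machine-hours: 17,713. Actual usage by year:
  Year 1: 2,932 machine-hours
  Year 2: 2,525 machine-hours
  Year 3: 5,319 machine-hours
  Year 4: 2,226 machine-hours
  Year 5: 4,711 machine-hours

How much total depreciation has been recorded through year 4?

Depreciable base = $567,303 − $18,200 = $549,103.
Rate = $549,103 / 17,713 machine-hours = $31 per machine-hour.
Year 1: 2,932 × $31 = $90,892. Book value $476,411.
Year 2: 2,525 × $31 = $78,275. Book value $398,136.
Year 3: 5,319 × $31 = $164,889. Book value $233,247.
Year 4: 2,226 × $31 = $69,006. Book value $164,241.
Accumulated through year 4 = $567,303 − $164,241 = $403,062.

$403,062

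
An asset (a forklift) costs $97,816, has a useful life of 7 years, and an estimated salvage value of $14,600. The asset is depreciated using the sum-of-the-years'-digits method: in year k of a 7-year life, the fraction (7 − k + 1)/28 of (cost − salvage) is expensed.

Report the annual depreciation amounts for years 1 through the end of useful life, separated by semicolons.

Depreciable base = $97,816 − $14,600 = $83,216.
Sum of the years' digits = 7+6+5+4+3+2+1 = 28.
Year 1: $83,216 × 7/28 = $20,804. Book value $77,012.
Year 2: $83,216 × 6/28 = $17,832. Book value $59,180.
Year 3: $83,216 × 5/28 = $14,860. Book value $44,320.
Year 4: $83,216 × 4/28 = $11,888. Book value $32,432.
Year 5: $83,216 × 3/28 = $8,916. Book value $23,516.
Year 6: $83,216 × 2/28 = $5,944. Book value $17,572.
Year 7: $83,216 × 1/28 = $2,972. Book value $14,600.

$20,804; $17,832; $14,860; $11,888; $8,916; $5,944; $2,972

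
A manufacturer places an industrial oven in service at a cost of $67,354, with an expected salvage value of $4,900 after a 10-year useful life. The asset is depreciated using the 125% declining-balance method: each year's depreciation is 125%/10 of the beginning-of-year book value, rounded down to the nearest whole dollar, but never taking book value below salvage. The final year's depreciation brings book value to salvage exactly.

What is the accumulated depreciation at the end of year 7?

$40,902

Depreciable base = $67,354 − $4,900 = $62,454.
Year 1: ⌊$67,354 × 125%/10⌋ = $8,419. Book value $58,935.
Year 2: ⌊$58,935 × 125%/10⌋ = $7,366. Book value $51,569.
Year 3: ⌊$51,569 × 125%/10⌋ = $6,446. Book value $45,123.
Year 4: ⌊$45,123 × 125%/10⌋ = $5,640. Book value $39,483.
Year 5: ⌊$39,483 × 125%/10⌋ = $4,935. Book value $34,548.
Year 6: ⌊$34,548 × 125%/10⌋ = $4,318. Book value $30,230.
Year 7: ⌊$30,230 × 125%/10⌋ = $3,778. Book value $26,452.
Accumulated through year 7 = $67,354 − $26,452 = $40,902.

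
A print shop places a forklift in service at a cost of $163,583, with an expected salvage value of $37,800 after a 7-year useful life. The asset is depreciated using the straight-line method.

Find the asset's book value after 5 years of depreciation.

Depreciable base = $163,583 − $37,800 = $125,783.
Annual expense = $125,783 / 7 = $17,969.
End of year 1: book value $145,614.
End of year 2: book value $127,645.
End of year 3: book value $109,676.
End of year 4: book value $91,707.
End of year 5: book value $73,738.

$73,738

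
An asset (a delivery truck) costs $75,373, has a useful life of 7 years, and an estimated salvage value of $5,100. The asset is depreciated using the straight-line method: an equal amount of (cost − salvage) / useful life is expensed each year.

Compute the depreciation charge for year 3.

Depreciable base = $75,373 − $5,100 = $70,273.
Annual expense = $70,273 / 7 = $10,039.

$10,039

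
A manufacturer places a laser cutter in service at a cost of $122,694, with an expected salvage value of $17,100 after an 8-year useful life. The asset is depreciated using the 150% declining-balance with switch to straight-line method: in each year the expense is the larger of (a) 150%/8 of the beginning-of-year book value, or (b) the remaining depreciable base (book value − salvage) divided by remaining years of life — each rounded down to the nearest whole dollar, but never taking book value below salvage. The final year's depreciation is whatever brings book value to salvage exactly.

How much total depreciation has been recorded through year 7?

$96,812

Depreciable base = $122,694 − $17,100 = $105,594.
Year 1: DB = ⌊$122,694 × 150%/8⌋ = $23,005; SL = ⌊$105,594/8⌋ = $13,199 → take DB $23,005. Book value $99,689.
Year 2: DB = ⌊$99,689 × 150%/8⌋ = $18,691; SL = ⌊$82,589/7⌋ = $11,798 → take DB $18,691. Book value $80,998.
Year 3: DB = ⌊$80,998 × 150%/8⌋ = $15,187; SL = ⌊$63,898/6⌋ = $10,649 → take DB $15,187. Book value $65,811.
Year 4: DB = ⌊$65,811 × 150%/8⌋ = $12,339; SL = ⌊$48,711/5⌋ = $9,742 → take DB $12,339. Book value $53,472.
Year 5: DB = ⌊$53,472 × 150%/8⌋ = $10,026; SL = ⌊$36,372/4⌋ = $9,093 → take DB $10,026. Book value $43,446.
Year 6: DB = ⌊$43,446 × 150%/8⌋ = $8,146; SL = ⌊$26,346/3⌋ = $8,782 → take SL $8,782. Book value $34,664.
Year 7: DB = ⌊$34,664 × 150%/8⌋ = $6,499; SL = ⌊$17,564/2⌋ = $8,782 → take SL $8,782. Book value $25,882.
Accumulated through year 7 = $122,694 − $25,882 = $96,812.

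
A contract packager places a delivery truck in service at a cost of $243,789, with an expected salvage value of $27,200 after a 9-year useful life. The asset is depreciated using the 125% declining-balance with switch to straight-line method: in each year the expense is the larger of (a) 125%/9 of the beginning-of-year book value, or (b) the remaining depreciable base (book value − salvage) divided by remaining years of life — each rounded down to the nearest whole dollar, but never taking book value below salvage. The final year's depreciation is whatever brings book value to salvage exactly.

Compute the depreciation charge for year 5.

$21,369

Depreciable base = $243,789 − $27,200 = $216,589.
Year 1: DB = ⌊$243,789 × 125%/9⌋ = $33,859; SL = ⌊$216,589/9⌋ = $24,065 → take DB $33,859. Book value $209,930.
Year 2: DB = ⌊$209,930 × 125%/9⌋ = $29,156; SL = ⌊$182,730/8⌋ = $22,841 → take DB $29,156. Book value $180,774.
Year 3: DB = ⌊$180,774 × 125%/9⌋ = $25,107; SL = ⌊$153,574/7⌋ = $21,939 → take DB $25,107. Book value $155,667.
Year 4: DB = ⌊$155,667 × 125%/9⌋ = $21,620; SL = ⌊$128,467/6⌋ = $21,411 → take DB $21,620. Book value $134,047.
Year 5: DB = ⌊$134,047 × 125%/9⌋ = $18,617; SL = ⌊$106,847/5⌋ = $21,369 → take SL $21,369. Book value $112,678.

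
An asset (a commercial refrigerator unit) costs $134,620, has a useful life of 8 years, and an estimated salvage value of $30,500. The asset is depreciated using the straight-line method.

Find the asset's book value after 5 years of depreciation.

$69,545

Depreciable base = $134,620 − $30,500 = $104,120.
Annual expense = $104,120 / 8 = $13,015.
End of year 1: book value $121,605.
End of year 2: book value $108,590.
End of year 3: book value $95,575.
End of year 4: book value $82,560.
End of year 5: book value $69,545.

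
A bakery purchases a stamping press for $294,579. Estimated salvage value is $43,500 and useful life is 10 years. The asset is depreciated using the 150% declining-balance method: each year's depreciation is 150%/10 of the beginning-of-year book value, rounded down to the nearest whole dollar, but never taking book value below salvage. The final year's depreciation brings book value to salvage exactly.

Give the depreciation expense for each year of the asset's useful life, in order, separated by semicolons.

Depreciable base = $294,579 − $43,500 = $251,079.
Year 1: ⌊$294,579 × 150%/10⌋ = $44,186. Book value $250,393.
Year 2: ⌊$250,393 × 150%/10⌋ = $37,558. Book value $212,835.
Year 3: ⌊$212,835 × 150%/10⌋ = $31,925. Book value $180,910.
Year 4: ⌊$180,910 × 150%/10⌋ = $27,136. Book value $153,774.
Year 5: ⌊$153,774 × 150%/10⌋ = $23,066. Book value $130,708.
Year 6: ⌊$130,708 × 150%/10⌋ = $19,606. Book value $111,102.
Year 7: ⌊$111,102 × 150%/10⌋ = $16,665. Book value $94,437.
Year 8: ⌊$94,437 × 150%/10⌋ = $14,165. Book value $80,272.
Year 9: ⌊$80,272 × 150%/10⌋ = $12,040. Book value $68,232.
Year 10 (final): $68,232 − $43,500 = $24,732. Book value $43,500.

$44,186; $37,558; $31,925; $27,136; $23,066; $19,606; $16,665; $14,165; $12,040; $24,732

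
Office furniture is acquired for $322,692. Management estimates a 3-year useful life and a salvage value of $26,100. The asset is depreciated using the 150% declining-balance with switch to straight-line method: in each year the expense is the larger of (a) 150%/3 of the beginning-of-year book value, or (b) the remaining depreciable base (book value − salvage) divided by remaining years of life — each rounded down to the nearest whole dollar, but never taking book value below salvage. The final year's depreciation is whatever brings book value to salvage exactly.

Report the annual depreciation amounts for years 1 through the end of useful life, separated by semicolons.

$161,346; $80,673; $54,573

Depreciable base = $322,692 − $26,100 = $296,592.
Year 1: DB = ⌊$322,692 × 150%/3⌋ = $161,346; SL = ⌊$296,592/3⌋ = $98,864 → take DB $161,346. Book value $161,346.
Year 2: DB = ⌊$161,346 × 150%/3⌋ = $80,673; SL = ⌊$135,246/2⌋ = $67,623 → take DB $80,673. Book value $80,673.
Year 3 (final): $80,673 − $26,100 = $54,573. Book value $26,100.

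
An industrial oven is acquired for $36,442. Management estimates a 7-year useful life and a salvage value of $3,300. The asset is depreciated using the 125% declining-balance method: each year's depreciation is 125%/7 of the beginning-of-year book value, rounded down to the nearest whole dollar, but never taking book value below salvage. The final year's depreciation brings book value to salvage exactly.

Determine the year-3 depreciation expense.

$4,391

Depreciable base = $36,442 − $3,300 = $33,142.
Year 1: ⌊$36,442 × 125%/7⌋ = $6,507. Book value $29,935.
Year 2: ⌊$29,935 × 125%/7⌋ = $5,345. Book value $24,590.
Year 3: ⌊$24,590 × 125%/7⌋ = $4,391. Book value $20,199.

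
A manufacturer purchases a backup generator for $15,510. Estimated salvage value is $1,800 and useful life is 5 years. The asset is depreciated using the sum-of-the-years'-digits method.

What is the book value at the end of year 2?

$7,284

Depreciable base = $15,510 − $1,800 = $13,710.
Sum of the years' digits = 5+4+3+2+1 = 15.
Year 1: $13,710 × 5/15 = $4,570. Book value $10,940.
Year 2: $13,710 × 4/15 = $3,656. Book value $7,284.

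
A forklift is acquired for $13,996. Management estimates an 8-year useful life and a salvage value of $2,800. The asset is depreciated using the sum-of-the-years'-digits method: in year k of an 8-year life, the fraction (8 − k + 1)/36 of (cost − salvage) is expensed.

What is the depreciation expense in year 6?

Depreciable base = $13,996 − $2,800 = $11,196.
Sum of the years' digits = 8+7+6+5+4+3+2+1 = 36.
Year 1: $11,196 × 8/36 = $2,488. Book value $11,508.
Year 2: $11,196 × 7/36 = $2,177. Book value $9,331.
Year 3: $11,196 × 6/36 = $1,866. Book value $7,465.
Year 4: $11,196 × 5/36 = $1,555. Book value $5,910.
Year 5: $11,196 × 4/36 = $1,244. Book value $4,666.
Year 6: $11,196 × 3/36 = $933. Book value $3,733.

$933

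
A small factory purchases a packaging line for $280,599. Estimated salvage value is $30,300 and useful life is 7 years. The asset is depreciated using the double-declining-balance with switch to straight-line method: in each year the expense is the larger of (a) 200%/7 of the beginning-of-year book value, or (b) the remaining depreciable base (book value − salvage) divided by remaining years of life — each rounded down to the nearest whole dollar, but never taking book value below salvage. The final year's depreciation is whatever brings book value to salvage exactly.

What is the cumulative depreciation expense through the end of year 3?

Depreciable base = $280,599 − $30,300 = $250,299.
Year 1: DB = ⌊$280,599 × 200%/7⌋ = $80,171; SL = ⌊$250,299/7⌋ = $35,757 → take DB $80,171. Book value $200,428.
Year 2: DB = ⌊$200,428 × 200%/7⌋ = $57,265; SL = ⌊$170,128/6⌋ = $28,354 → take DB $57,265. Book value $143,163.
Year 3: DB = ⌊$143,163 × 200%/7⌋ = $40,903; SL = ⌊$112,863/5⌋ = $22,572 → take DB $40,903. Book value $102,260.
Accumulated through year 3 = $280,599 − $102,260 = $178,339.

$178,339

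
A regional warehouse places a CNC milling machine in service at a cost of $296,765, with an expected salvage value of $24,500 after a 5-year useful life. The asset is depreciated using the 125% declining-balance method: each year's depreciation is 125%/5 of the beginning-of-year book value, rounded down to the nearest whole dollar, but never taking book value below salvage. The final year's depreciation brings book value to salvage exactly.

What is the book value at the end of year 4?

Depreciable base = $296,765 − $24,500 = $272,265.
Year 1: ⌊$296,765 × 125%/5⌋ = $74,191. Book value $222,574.
Year 2: ⌊$222,574 × 125%/5⌋ = $55,643. Book value $166,931.
Year 3: ⌊$166,931 × 125%/5⌋ = $41,732. Book value $125,199.
Year 4: ⌊$125,199 × 125%/5⌋ = $31,299. Book value $93,900.

$93,900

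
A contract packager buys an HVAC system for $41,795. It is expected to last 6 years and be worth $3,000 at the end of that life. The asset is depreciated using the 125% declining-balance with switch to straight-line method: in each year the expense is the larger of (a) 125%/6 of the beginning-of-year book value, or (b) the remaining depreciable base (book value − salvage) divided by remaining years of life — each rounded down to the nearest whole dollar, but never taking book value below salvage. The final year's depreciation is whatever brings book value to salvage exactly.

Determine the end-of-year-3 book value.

Depreciable base = $41,795 − $3,000 = $38,795.
Year 1: DB = ⌊$41,795 × 125%/6⌋ = $8,707; SL = ⌊$38,795/6⌋ = $6,465 → take DB $8,707. Book value $33,088.
Year 2: DB = ⌊$33,088 × 125%/6⌋ = $6,893; SL = ⌊$30,088/5⌋ = $6,017 → take DB $6,893. Book value $26,195.
Year 3: DB = ⌊$26,195 × 125%/6⌋ = $5,457; SL = ⌊$23,195/4⌋ = $5,798 → take SL $5,798. Book value $20,397.

$20,397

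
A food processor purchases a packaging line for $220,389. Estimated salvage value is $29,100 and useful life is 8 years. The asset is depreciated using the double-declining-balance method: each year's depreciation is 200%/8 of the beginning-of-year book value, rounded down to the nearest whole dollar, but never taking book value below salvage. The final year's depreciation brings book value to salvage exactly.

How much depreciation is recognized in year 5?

$17,433

Depreciable base = $220,389 − $29,100 = $191,289.
Year 1: ⌊$220,389 × 200%/8⌋ = $55,097. Book value $165,292.
Year 2: ⌊$165,292 × 200%/8⌋ = $41,323. Book value $123,969.
Year 3: ⌊$123,969 × 200%/8⌋ = $30,992. Book value $92,977.
Year 4: ⌊$92,977 × 200%/8⌋ = $23,244. Book value $69,733.
Year 5: ⌊$69,733 × 200%/8⌋ = $17,433. Book value $52,300.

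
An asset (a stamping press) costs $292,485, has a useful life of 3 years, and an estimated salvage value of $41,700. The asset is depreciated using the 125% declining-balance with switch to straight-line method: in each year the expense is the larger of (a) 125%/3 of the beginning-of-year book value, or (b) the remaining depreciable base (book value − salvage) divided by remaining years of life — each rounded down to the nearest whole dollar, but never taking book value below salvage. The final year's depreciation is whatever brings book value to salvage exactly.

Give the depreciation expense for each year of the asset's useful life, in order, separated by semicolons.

$121,868; $71,090; $57,827

Depreciable base = $292,485 − $41,700 = $250,785.
Year 1: DB = ⌊$292,485 × 125%/3⌋ = $121,868; SL = ⌊$250,785/3⌋ = $83,595 → take DB $121,868. Book value $170,617.
Year 2: DB = ⌊$170,617 × 125%/3⌋ = $71,090; SL = ⌊$128,917/2⌋ = $64,458 → take DB $71,090. Book value $99,527.
Year 3 (final): $99,527 − $41,700 = $57,827. Book value $41,700.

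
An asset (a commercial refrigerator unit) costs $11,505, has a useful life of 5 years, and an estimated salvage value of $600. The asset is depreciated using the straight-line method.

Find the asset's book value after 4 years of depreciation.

Depreciable base = $11,505 − $600 = $10,905.
Annual expense = $10,905 / 5 = $2,181.
End of year 1: book value $9,324.
End of year 2: book value $7,143.
End of year 3: book value $4,962.
End of year 4: book value $2,781.

$2,781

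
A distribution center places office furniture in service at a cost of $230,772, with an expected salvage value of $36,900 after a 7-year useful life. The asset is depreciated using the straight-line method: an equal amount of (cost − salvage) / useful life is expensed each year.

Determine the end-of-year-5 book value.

$92,292

Depreciable base = $230,772 − $36,900 = $193,872.
Annual expense = $193,872 / 7 = $27,696.
End of year 1: book value $203,076.
End of year 2: book value $175,380.
End of year 3: book value $147,684.
End of year 4: book value $119,988.
End of year 5: book value $92,292.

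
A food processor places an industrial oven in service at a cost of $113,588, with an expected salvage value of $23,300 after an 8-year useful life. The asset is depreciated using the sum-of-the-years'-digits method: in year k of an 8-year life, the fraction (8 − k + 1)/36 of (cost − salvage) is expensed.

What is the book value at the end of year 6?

Depreciable base = $113,588 − $23,300 = $90,288.
Sum of the years' digits = 8+7+6+5+4+3+2+1 = 36.
Year 1: $90,288 × 8/36 = $20,064. Book value $93,524.
Year 2: $90,288 × 7/36 = $17,556. Book value $75,968.
Year 3: $90,288 × 6/36 = $15,048. Book value $60,920.
Year 4: $90,288 × 5/36 = $12,540. Book value $48,380.
Year 5: $90,288 × 4/36 = $10,032. Book value $38,348.
Year 6: $90,288 × 3/36 = $7,524. Book value $30,824.

$30,824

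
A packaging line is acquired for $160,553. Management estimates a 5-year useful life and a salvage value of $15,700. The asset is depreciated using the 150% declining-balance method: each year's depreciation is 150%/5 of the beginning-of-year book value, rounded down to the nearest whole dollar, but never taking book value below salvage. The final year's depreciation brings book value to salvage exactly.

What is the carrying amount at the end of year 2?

Depreciable base = $160,553 − $15,700 = $144,853.
Year 1: ⌊$160,553 × 150%/5⌋ = $48,165. Book value $112,388.
Year 2: ⌊$112,388 × 150%/5⌋ = $33,716. Book value $78,672.

$78,672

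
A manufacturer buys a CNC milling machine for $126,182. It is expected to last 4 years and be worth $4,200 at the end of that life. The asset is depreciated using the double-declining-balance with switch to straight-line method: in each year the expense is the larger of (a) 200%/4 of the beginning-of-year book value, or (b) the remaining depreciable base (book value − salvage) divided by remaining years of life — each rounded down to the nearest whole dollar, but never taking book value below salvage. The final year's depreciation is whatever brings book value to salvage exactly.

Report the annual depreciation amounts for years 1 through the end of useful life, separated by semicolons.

Depreciable base = $126,182 − $4,200 = $121,982.
Year 1: DB = ⌊$126,182 × 200%/4⌋ = $63,091; SL = ⌊$121,982/4⌋ = $30,495 → take DB $63,091. Book value $63,091.
Year 2: DB = ⌊$63,091 × 200%/4⌋ = $31,545; SL = ⌊$58,891/3⌋ = $19,630 → take DB $31,545. Book value $31,546.
Year 3: DB = ⌊$31,546 × 200%/4⌋ = $15,773; SL = ⌊$27,346/2⌋ = $13,673 → take DB $15,773. Book value $15,773.
Year 4 (final): $15,773 − $4,200 = $11,573. Book value $4,200.

$63,091; $31,545; $15,773; $11,573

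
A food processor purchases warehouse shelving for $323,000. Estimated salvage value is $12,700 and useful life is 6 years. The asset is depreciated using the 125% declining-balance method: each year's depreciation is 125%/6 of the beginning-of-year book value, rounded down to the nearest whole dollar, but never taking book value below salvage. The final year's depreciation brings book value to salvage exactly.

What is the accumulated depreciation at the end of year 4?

Depreciable base = $323,000 − $12,700 = $310,300.
Year 1: ⌊$323,000 × 125%/6⌋ = $67,291. Book value $255,709.
Year 2: ⌊$255,709 × 125%/6⌋ = $53,272. Book value $202,437.
Year 3: ⌊$202,437 × 125%/6⌋ = $42,174. Book value $160,263.
Year 4: ⌊$160,263 × 125%/6⌋ = $33,388. Book value $126,875.
Accumulated through year 4 = $323,000 − $126,875 = $196,125.

$196,125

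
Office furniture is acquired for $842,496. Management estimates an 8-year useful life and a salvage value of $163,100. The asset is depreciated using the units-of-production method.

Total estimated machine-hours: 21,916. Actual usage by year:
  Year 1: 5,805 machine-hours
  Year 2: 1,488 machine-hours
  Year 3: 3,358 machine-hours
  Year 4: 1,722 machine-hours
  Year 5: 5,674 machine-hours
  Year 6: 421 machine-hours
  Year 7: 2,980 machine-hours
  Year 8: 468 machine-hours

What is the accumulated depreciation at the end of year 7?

Depreciable base = $842,496 − $163,100 = $679,396.
Rate = $679,396 / 21,916 machine-hours = $31 per machine-hour.
Year 1: 5,805 × $31 = $179,955. Book value $662,541.
Year 2: 1,488 × $31 = $46,128. Book value $616,413.
Year 3: 3,358 × $31 = $104,098. Book value $512,315.
Year 4: 1,722 × $31 = $53,382. Book value $458,933.
Year 5: 5,674 × $31 = $175,894. Book value $283,039.
Year 6: 421 × $31 = $13,051. Book value $269,988.
Year 7: 2,980 × $31 = $92,380. Book value $177,608.
Accumulated through year 7 = $842,496 − $177,608 = $664,888.

$664,888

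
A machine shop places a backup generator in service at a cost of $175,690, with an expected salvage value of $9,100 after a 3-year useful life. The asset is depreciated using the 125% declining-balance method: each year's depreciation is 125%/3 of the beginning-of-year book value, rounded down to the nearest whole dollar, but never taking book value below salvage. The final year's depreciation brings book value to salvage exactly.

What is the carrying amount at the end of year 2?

$59,784

Depreciable base = $175,690 − $9,100 = $166,590.
Year 1: ⌊$175,690 × 125%/3⌋ = $73,204. Book value $102,486.
Year 2: ⌊$102,486 × 125%/3⌋ = $42,702. Book value $59,784.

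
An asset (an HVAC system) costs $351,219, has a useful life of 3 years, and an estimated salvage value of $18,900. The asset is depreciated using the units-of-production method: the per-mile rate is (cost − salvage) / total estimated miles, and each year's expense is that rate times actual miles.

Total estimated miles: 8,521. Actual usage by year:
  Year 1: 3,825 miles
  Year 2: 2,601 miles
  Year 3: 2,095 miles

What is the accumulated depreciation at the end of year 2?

$250,614

Depreciable base = $351,219 − $18,900 = $332,319.
Rate = $332,319 / 8,521 miles = $39 per mile.
Year 1: 3,825 × $39 = $149,175. Book value $202,044.
Year 2: 2,601 × $39 = $101,439. Book value $100,605.
Accumulated through year 2 = $351,219 − $100,605 = $250,614.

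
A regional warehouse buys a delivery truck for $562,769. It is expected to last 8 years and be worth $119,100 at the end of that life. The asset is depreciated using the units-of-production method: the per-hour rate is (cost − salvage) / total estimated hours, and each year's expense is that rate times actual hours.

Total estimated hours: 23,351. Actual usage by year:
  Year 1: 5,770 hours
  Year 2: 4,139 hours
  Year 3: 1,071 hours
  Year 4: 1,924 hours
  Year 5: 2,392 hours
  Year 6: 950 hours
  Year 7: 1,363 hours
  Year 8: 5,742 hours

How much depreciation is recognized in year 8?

Depreciable base = $562,769 − $119,100 = $443,669.
Rate = $443,669 / 23,351 hours = $19 per hour.
Year 1: 5,770 × $19 = $109,630. Book value $453,139.
Year 2: 4,139 × $19 = $78,641. Book value $374,498.
Year 3: 1,071 × $19 = $20,349. Book value $354,149.
Year 4: 1,924 × $19 = $36,556. Book value $317,593.
Year 5: 2,392 × $19 = $45,448. Book value $272,145.
Year 6: 950 × $19 = $18,050. Book value $254,095.
Year 7: 1,363 × $19 = $25,897. Book value $228,198.
Year 8: 5,742 × $19 = $109,098. Book value $119,100.

$109,098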